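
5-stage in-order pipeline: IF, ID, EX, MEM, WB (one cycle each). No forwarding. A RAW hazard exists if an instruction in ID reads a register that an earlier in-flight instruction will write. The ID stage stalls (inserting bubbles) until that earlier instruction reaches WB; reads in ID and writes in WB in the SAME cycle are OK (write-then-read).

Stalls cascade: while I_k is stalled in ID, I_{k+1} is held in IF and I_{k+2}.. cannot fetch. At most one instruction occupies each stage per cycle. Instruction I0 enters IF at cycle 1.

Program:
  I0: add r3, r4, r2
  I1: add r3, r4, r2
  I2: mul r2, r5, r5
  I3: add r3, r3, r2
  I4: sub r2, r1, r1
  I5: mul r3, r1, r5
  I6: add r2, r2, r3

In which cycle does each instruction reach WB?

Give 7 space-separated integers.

I0 add r3 <- r4,r2: IF@1 ID@2 stall=0 (-) EX@3 MEM@4 WB@5
I1 add r3 <- r4,r2: IF@2 ID@3 stall=0 (-) EX@4 MEM@5 WB@6
I2 mul r2 <- r5,r5: IF@3 ID@4 stall=0 (-) EX@5 MEM@6 WB@7
I3 add r3 <- r3,r2: IF@4 ID@5 stall=2 (RAW on I2.r2 (WB@7)) EX@8 MEM@9 WB@10
I4 sub r2 <- r1,r1: IF@5 ID@8 stall=0 (-) EX@9 MEM@10 WB@11
I5 mul r3 <- r1,r5: IF@8 ID@9 stall=0 (-) EX@10 MEM@11 WB@12
I6 add r2 <- r2,r3: IF@9 ID@10 stall=2 (RAW on I5.r3 (WB@12)) EX@13 MEM@14 WB@15

Answer: 5 6 7 10 11 12 15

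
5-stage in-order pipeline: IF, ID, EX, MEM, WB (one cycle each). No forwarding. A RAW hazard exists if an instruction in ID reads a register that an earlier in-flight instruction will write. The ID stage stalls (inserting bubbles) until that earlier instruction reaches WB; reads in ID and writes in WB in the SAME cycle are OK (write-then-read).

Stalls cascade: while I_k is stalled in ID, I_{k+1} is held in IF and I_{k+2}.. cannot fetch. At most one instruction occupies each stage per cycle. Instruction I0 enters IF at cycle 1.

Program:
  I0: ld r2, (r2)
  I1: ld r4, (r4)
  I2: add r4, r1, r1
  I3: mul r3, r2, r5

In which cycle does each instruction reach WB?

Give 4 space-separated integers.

Answer: 5 6 7 8

Derivation:
I0 ld r2 <- r2: IF@1 ID@2 stall=0 (-) EX@3 MEM@4 WB@5
I1 ld r4 <- r4: IF@2 ID@3 stall=0 (-) EX@4 MEM@5 WB@6
I2 add r4 <- r1,r1: IF@3 ID@4 stall=0 (-) EX@5 MEM@6 WB@7
I3 mul r3 <- r2,r5: IF@4 ID@5 stall=0 (-) EX@6 MEM@7 WB@8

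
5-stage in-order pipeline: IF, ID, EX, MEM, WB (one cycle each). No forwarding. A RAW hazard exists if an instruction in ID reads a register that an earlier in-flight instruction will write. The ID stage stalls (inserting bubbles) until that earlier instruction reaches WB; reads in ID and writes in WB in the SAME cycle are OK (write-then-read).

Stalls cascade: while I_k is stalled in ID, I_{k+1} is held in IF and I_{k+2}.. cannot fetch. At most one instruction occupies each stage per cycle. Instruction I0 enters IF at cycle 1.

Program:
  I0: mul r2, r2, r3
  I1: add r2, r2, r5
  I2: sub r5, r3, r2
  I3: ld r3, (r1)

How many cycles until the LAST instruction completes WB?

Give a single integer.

Answer: 12

Derivation:
I0 mul r2 <- r2,r3: IF@1 ID@2 stall=0 (-) EX@3 MEM@4 WB@5
I1 add r2 <- r2,r5: IF@2 ID@3 stall=2 (RAW on I0.r2 (WB@5)) EX@6 MEM@7 WB@8
I2 sub r5 <- r3,r2: IF@3 ID@6 stall=2 (RAW on I1.r2 (WB@8)) EX@9 MEM@10 WB@11
I3 ld r3 <- r1: IF@6 ID@9 stall=0 (-) EX@10 MEM@11 WB@12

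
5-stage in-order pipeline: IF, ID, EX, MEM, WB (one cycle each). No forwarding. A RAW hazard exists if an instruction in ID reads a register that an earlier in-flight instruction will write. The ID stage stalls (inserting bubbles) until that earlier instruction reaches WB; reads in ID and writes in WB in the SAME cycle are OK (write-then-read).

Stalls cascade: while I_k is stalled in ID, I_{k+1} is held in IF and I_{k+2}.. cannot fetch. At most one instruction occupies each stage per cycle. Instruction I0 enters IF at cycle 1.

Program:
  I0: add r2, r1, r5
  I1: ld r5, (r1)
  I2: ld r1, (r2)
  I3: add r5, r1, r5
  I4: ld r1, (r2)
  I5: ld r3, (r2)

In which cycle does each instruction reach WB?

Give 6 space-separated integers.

I0 add r2 <- r1,r5: IF@1 ID@2 stall=0 (-) EX@3 MEM@4 WB@5
I1 ld r5 <- r1: IF@2 ID@3 stall=0 (-) EX@4 MEM@5 WB@6
I2 ld r1 <- r2: IF@3 ID@4 stall=1 (RAW on I0.r2 (WB@5)) EX@6 MEM@7 WB@8
I3 add r5 <- r1,r5: IF@4 ID@6 stall=2 (RAW on I2.r1 (WB@8)) EX@9 MEM@10 WB@11
I4 ld r1 <- r2: IF@6 ID@9 stall=0 (-) EX@10 MEM@11 WB@12
I5 ld r3 <- r2: IF@9 ID@10 stall=0 (-) EX@11 MEM@12 WB@13

Answer: 5 6 8 11 12 13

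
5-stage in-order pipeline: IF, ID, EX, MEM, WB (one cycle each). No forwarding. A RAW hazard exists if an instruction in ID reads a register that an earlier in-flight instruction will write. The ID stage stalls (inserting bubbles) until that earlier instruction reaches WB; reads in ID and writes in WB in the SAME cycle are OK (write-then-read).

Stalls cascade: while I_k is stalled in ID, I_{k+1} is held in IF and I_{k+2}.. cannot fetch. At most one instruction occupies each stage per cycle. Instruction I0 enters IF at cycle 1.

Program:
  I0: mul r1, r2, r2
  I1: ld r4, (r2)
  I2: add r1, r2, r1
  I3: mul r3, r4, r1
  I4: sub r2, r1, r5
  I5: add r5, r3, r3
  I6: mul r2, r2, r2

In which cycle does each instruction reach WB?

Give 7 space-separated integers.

Answer: 5 6 8 11 12 14 15

Derivation:
I0 mul r1 <- r2,r2: IF@1 ID@2 stall=0 (-) EX@3 MEM@4 WB@5
I1 ld r4 <- r2: IF@2 ID@3 stall=0 (-) EX@4 MEM@5 WB@6
I2 add r1 <- r2,r1: IF@3 ID@4 stall=1 (RAW on I0.r1 (WB@5)) EX@6 MEM@7 WB@8
I3 mul r3 <- r4,r1: IF@4 ID@6 stall=2 (RAW on I2.r1 (WB@8)) EX@9 MEM@10 WB@11
I4 sub r2 <- r1,r5: IF@6 ID@9 stall=0 (-) EX@10 MEM@11 WB@12
I5 add r5 <- r3,r3: IF@9 ID@10 stall=1 (RAW on I3.r3 (WB@11)) EX@12 MEM@13 WB@14
I6 mul r2 <- r2,r2: IF@10 ID@12 stall=0 (-) EX@13 MEM@14 WB@15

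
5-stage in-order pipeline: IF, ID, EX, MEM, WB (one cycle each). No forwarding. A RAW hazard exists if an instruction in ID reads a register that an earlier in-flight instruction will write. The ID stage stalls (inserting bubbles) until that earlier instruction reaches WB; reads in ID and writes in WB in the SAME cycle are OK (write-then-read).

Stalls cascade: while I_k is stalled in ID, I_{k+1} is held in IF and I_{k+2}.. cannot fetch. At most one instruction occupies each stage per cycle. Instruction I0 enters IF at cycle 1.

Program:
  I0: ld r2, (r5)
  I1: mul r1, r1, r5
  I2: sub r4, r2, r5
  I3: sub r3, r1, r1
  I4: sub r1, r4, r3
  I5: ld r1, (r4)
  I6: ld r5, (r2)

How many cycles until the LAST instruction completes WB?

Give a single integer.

I0 ld r2 <- r5: IF@1 ID@2 stall=0 (-) EX@3 MEM@4 WB@5
I1 mul r1 <- r1,r5: IF@2 ID@3 stall=0 (-) EX@4 MEM@5 WB@6
I2 sub r4 <- r2,r5: IF@3 ID@4 stall=1 (RAW on I0.r2 (WB@5)) EX@6 MEM@7 WB@8
I3 sub r3 <- r1,r1: IF@4 ID@6 stall=0 (-) EX@7 MEM@8 WB@9
I4 sub r1 <- r4,r3: IF@6 ID@7 stall=2 (RAW on I3.r3 (WB@9)) EX@10 MEM@11 WB@12
I5 ld r1 <- r4: IF@7 ID@10 stall=0 (-) EX@11 MEM@12 WB@13
I6 ld r5 <- r2: IF@10 ID@11 stall=0 (-) EX@12 MEM@13 WB@14

Answer: 14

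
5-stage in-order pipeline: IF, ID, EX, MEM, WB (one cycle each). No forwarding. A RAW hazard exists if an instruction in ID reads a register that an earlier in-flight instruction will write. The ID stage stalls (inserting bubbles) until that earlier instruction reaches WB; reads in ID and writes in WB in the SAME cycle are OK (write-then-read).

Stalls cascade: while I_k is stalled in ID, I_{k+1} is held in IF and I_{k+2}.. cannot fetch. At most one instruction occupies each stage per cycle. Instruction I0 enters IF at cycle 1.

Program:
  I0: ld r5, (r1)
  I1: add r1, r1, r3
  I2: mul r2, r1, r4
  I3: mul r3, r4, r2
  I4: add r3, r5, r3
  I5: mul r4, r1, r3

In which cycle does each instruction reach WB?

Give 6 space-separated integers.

Answer: 5 6 9 12 15 18

Derivation:
I0 ld r5 <- r1: IF@1 ID@2 stall=0 (-) EX@3 MEM@4 WB@5
I1 add r1 <- r1,r3: IF@2 ID@3 stall=0 (-) EX@4 MEM@5 WB@6
I2 mul r2 <- r1,r4: IF@3 ID@4 stall=2 (RAW on I1.r1 (WB@6)) EX@7 MEM@8 WB@9
I3 mul r3 <- r4,r2: IF@4 ID@7 stall=2 (RAW on I2.r2 (WB@9)) EX@10 MEM@11 WB@12
I4 add r3 <- r5,r3: IF@7 ID@10 stall=2 (RAW on I3.r3 (WB@12)) EX@13 MEM@14 WB@15
I5 mul r4 <- r1,r3: IF@10 ID@13 stall=2 (RAW on I4.r3 (WB@15)) EX@16 MEM@17 WB@18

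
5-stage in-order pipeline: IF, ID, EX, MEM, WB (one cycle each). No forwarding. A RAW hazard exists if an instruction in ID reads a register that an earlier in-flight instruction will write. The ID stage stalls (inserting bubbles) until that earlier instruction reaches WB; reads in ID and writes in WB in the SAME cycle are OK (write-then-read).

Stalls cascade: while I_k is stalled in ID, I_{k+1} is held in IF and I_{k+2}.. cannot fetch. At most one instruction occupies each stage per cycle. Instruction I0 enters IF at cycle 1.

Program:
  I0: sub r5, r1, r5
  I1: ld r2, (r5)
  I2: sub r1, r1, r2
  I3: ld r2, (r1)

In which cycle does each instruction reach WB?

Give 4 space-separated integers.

Answer: 5 8 11 14

Derivation:
I0 sub r5 <- r1,r5: IF@1 ID@2 stall=0 (-) EX@3 MEM@4 WB@5
I1 ld r2 <- r5: IF@2 ID@3 stall=2 (RAW on I0.r5 (WB@5)) EX@6 MEM@7 WB@8
I2 sub r1 <- r1,r2: IF@3 ID@6 stall=2 (RAW on I1.r2 (WB@8)) EX@9 MEM@10 WB@11
I3 ld r2 <- r1: IF@6 ID@9 stall=2 (RAW on I2.r1 (WB@11)) EX@12 MEM@13 WB@14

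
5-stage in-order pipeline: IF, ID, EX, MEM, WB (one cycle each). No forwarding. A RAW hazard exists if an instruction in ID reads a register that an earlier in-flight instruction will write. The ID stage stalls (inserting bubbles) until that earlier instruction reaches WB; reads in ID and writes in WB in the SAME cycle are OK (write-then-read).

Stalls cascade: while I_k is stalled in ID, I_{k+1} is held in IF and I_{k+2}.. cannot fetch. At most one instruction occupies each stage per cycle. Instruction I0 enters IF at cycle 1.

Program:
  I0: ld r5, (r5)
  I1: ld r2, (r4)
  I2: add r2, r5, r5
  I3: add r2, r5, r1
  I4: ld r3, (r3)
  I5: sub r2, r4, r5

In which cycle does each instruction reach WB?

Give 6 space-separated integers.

I0 ld r5 <- r5: IF@1 ID@2 stall=0 (-) EX@3 MEM@4 WB@5
I1 ld r2 <- r4: IF@2 ID@3 stall=0 (-) EX@4 MEM@5 WB@6
I2 add r2 <- r5,r5: IF@3 ID@4 stall=1 (RAW on I0.r5 (WB@5)) EX@6 MEM@7 WB@8
I3 add r2 <- r5,r1: IF@4 ID@6 stall=0 (-) EX@7 MEM@8 WB@9
I4 ld r3 <- r3: IF@6 ID@7 stall=0 (-) EX@8 MEM@9 WB@10
I5 sub r2 <- r4,r5: IF@7 ID@8 stall=0 (-) EX@9 MEM@10 WB@11

Answer: 5 6 8 9 10 11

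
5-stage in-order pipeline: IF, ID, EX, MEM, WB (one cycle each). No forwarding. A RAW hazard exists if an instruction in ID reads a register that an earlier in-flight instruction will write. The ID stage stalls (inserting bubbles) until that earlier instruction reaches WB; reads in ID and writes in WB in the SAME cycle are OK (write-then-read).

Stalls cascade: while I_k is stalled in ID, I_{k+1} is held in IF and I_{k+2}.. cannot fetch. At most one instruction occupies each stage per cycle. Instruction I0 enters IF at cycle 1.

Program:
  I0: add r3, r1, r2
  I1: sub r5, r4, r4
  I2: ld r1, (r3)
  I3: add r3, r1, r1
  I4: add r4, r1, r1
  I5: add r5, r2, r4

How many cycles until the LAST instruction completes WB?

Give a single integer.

I0 add r3 <- r1,r2: IF@1 ID@2 stall=0 (-) EX@3 MEM@4 WB@5
I1 sub r5 <- r4,r4: IF@2 ID@3 stall=0 (-) EX@4 MEM@5 WB@6
I2 ld r1 <- r3: IF@3 ID@4 stall=1 (RAW on I0.r3 (WB@5)) EX@6 MEM@7 WB@8
I3 add r3 <- r1,r1: IF@4 ID@6 stall=2 (RAW on I2.r1 (WB@8)) EX@9 MEM@10 WB@11
I4 add r4 <- r1,r1: IF@6 ID@9 stall=0 (-) EX@10 MEM@11 WB@12
I5 add r5 <- r2,r4: IF@9 ID@10 stall=2 (RAW on I4.r4 (WB@12)) EX@13 MEM@14 WB@15

Answer: 15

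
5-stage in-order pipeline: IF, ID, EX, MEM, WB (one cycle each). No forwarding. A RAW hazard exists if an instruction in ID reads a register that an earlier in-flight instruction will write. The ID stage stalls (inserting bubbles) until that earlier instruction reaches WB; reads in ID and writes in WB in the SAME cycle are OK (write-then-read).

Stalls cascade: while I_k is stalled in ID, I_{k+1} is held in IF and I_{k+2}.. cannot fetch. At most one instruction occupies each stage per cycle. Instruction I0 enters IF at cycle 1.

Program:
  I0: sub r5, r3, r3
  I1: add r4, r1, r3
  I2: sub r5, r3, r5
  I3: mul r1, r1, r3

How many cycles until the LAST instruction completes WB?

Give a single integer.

I0 sub r5 <- r3,r3: IF@1 ID@2 stall=0 (-) EX@3 MEM@4 WB@5
I1 add r4 <- r1,r3: IF@2 ID@3 stall=0 (-) EX@4 MEM@5 WB@6
I2 sub r5 <- r3,r5: IF@3 ID@4 stall=1 (RAW on I0.r5 (WB@5)) EX@6 MEM@7 WB@8
I3 mul r1 <- r1,r3: IF@4 ID@6 stall=0 (-) EX@7 MEM@8 WB@9

Answer: 9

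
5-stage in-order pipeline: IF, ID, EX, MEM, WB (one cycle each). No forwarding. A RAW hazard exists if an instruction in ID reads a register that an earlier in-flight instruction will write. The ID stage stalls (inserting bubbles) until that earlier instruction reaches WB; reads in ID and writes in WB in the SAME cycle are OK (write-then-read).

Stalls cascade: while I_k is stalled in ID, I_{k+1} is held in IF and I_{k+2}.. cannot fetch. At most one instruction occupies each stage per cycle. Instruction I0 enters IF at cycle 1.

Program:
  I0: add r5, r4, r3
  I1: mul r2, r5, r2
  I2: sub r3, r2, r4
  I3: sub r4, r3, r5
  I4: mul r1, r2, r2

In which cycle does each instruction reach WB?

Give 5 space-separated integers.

Answer: 5 8 11 14 15

Derivation:
I0 add r5 <- r4,r3: IF@1 ID@2 stall=0 (-) EX@3 MEM@4 WB@5
I1 mul r2 <- r5,r2: IF@2 ID@3 stall=2 (RAW on I0.r5 (WB@5)) EX@6 MEM@7 WB@8
I2 sub r3 <- r2,r4: IF@3 ID@6 stall=2 (RAW on I1.r2 (WB@8)) EX@9 MEM@10 WB@11
I3 sub r4 <- r3,r5: IF@6 ID@9 stall=2 (RAW on I2.r3 (WB@11)) EX@12 MEM@13 WB@14
I4 mul r1 <- r2,r2: IF@9 ID@12 stall=0 (-) EX@13 MEM@14 WB@15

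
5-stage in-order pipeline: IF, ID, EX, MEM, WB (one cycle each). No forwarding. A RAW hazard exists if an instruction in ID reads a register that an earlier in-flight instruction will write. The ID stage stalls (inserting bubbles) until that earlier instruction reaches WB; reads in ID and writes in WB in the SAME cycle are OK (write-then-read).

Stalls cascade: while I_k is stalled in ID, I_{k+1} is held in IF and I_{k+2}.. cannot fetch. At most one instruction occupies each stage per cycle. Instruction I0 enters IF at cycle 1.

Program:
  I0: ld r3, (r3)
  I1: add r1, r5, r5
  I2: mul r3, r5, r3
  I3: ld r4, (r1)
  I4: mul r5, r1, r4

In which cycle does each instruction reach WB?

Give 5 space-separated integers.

Answer: 5 6 8 9 12

Derivation:
I0 ld r3 <- r3: IF@1 ID@2 stall=0 (-) EX@3 MEM@4 WB@5
I1 add r1 <- r5,r5: IF@2 ID@3 stall=0 (-) EX@4 MEM@5 WB@6
I2 mul r3 <- r5,r3: IF@3 ID@4 stall=1 (RAW on I0.r3 (WB@5)) EX@6 MEM@7 WB@8
I3 ld r4 <- r1: IF@4 ID@6 stall=0 (-) EX@7 MEM@8 WB@9
I4 mul r5 <- r1,r4: IF@6 ID@7 stall=2 (RAW on I3.r4 (WB@9)) EX@10 MEM@11 WB@12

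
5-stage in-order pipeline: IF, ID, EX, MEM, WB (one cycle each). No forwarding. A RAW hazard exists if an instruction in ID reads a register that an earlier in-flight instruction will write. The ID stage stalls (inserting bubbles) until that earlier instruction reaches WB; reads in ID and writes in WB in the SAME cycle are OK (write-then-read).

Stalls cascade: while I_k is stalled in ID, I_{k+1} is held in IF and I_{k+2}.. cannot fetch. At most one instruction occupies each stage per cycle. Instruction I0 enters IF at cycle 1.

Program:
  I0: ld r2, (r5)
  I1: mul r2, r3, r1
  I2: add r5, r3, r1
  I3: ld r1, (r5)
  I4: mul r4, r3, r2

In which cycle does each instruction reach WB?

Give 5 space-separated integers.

I0 ld r2 <- r5: IF@1 ID@2 stall=0 (-) EX@3 MEM@4 WB@5
I1 mul r2 <- r3,r1: IF@2 ID@3 stall=0 (-) EX@4 MEM@5 WB@6
I2 add r5 <- r3,r1: IF@3 ID@4 stall=0 (-) EX@5 MEM@6 WB@7
I3 ld r1 <- r5: IF@4 ID@5 stall=2 (RAW on I2.r5 (WB@7)) EX@8 MEM@9 WB@10
I4 mul r4 <- r3,r2: IF@5 ID@8 stall=0 (-) EX@9 MEM@10 WB@11

Answer: 5 6 7 10 11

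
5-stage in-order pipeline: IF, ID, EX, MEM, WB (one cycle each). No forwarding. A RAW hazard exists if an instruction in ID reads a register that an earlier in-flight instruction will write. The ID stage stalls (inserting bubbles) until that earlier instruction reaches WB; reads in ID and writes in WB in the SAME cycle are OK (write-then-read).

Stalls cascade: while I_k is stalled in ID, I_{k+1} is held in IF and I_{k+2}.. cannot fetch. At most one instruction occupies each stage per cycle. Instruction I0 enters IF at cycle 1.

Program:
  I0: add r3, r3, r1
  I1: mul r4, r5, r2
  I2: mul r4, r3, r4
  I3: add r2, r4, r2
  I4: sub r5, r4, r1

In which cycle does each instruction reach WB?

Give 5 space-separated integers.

Answer: 5 6 9 12 13

Derivation:
I0 add r3 <- r3,r1: IF@1 ID@2 stall=0 (-) EX@3 MEM@4 WB@5
I1 mul r4 <- r5,r2: IF@2 ID@3 stall=0 (-) EX@4 MEM@5 WB@6
I2 mul r4 <- r3,r4: IF@3 ID@4 stall=2 (RAW on I1.r4 (WB@6)) EX@7 MEM@8 WB@9
I3 add r2 <- r4,r2: IF@4 ID@7 stall=2 (RAW on I2.r4 (WB@9)) EX@10 MEM@11 WB@12
I4 sub r5 <- r4,r1: IF@7 ID@10 stall=0 (-) EX@11 MEM@12 WB@13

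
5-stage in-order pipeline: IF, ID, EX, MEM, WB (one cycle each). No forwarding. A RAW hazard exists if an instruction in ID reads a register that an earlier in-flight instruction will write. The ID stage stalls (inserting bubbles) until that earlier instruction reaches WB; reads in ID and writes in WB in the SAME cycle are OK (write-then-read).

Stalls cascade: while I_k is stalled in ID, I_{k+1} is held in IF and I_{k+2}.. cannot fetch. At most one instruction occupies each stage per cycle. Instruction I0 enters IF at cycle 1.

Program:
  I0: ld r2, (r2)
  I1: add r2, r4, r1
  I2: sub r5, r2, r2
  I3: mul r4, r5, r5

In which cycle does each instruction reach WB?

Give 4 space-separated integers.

I0 ld r2 <- r2: IF@1 ID@2 stall=0 (-) EX@3 MEM@4 WB@5
I1 add r2 <- r4,r1: IF@2 ID@3 stall=0 (-) EX@4 MEM@5 WB@6
I2 sub r5 <- r2,r2: IF@3 ID@4 stall=2 (RAW on I1.r2 (WB@6)) EX@7 MEM@8 WB@9
I3 mul r4 <- r5,r5: IF@4 ID@7 stall=2 (RAW on I2.r5 (WB@9)) EX@10 MEM@11 WB@12

Answer: 5 6 9 12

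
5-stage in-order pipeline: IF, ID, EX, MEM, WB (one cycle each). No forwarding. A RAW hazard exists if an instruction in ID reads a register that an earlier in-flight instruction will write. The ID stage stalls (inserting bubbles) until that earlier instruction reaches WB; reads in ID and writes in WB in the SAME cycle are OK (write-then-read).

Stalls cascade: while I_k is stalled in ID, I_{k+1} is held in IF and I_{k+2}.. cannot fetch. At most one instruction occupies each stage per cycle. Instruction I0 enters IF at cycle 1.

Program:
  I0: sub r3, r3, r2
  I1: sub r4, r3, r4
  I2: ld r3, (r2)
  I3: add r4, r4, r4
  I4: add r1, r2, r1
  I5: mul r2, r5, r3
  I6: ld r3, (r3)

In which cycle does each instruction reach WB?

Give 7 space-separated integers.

Answer: 5 8 9 11 12 13 14

Derivation:
I0 sub r3 <- r3,r2: IF@1 ID@2 stall=0 (-) EX@3 MEM@4 WB@5
I1 sub r4 <- r3,r4: IF@2 ID@3 stall=2 (RAW on I0.r3 (WB@5)) EX@6 MEM@7 WB@8
I2 ld r3 <- r2: IF@3 ID@6 stall=0 (-) EX@7 MEM@8 WB@9
I3 add r4 <- r4,r4: IF@6 ID@7 stall=1 (RAW on I1.r4 (WB@8)) EX@9 MEM@10 WB@11
I4 add r1 <- r2,r1: IF@7 ID@9 stall=0 (-) EX@10 MEM@11 WB@12
I5 mul r2 <- r5,r3: IF@9 ID@10 stall=0 (-) EX@11 MEM@12 WB@13
I6 ld r3 <- r3: IF@10 ID@11 stall=0 (-) EX@12 MEM@13 WB@14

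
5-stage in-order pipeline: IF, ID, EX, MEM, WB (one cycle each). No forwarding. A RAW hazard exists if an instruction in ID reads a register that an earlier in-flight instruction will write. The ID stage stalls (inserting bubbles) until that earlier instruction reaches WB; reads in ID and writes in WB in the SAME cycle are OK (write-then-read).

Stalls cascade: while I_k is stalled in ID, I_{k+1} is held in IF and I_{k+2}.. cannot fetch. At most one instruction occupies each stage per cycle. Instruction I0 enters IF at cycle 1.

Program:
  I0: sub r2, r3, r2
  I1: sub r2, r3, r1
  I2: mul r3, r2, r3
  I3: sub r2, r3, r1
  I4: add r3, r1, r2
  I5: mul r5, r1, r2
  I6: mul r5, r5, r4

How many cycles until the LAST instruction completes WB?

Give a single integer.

I0 sub r2 <- r3,r2: IF@1 ID@2 stall=0 (-) EX@3 MEM@4 WB@5
I1 sub r2 <- r3,r1: IF@2 ID@3 stall=0 (-) EX@4 MEM@5 WB@6
I2 mul r3 <- r2,r3: IF@3 ID@4 stall=2 (RAW on I1.r2 (WB@6)) EX@7 MEM@8 WB@9
I3 sub r2 <- r3,r1: IF@4 ID@7 stall=2 (RAW on I2.r3 (WB@9)) EX@10 MEM@11 WB@12
I4 add r3 <- r1,r2: IF@7 ID@10 stall=2 (RAW on I3.r2 (WB@12)) EX@13 MEM@14 WB@15
I5 mul r5 <- r1,r2: IF@10 ID@13 stall=0 (-) EX@14 MEM@15 WB@16
I6 mul r5 <- r5,r4: IF@13 ID@14 stall=2 (RAW on I5.r5 (WB@16)) EX@17 MEM@18 WB@19

Answer: 19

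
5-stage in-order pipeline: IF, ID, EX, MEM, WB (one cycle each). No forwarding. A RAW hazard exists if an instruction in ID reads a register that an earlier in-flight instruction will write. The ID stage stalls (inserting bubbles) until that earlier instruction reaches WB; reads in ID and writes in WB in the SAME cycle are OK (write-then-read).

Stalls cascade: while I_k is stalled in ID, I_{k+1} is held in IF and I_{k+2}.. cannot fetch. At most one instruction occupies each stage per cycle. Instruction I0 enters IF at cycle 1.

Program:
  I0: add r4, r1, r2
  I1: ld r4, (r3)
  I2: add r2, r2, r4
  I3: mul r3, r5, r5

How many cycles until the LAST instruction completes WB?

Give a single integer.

I0 add r4 <- r1,r2: IF@1 ID@2 stall=0 (-) EX@3 MEM@4 WB@5
I1 ld r4 <- r3: IF@2 ID@3 stall=0 (-) EX@4 MEM@5 WB@6
I2 add r2 <- r2,r4: IF@3 ID@4 stall=2 (RAW on I1.r4 (WB@6)) EX@7 MEM@8 WB@9
I3 mul r3 <- r5,r5: IF@4 ID@7 stall=0 (-) EX@8 MEM@9 WB@10

Answer: 10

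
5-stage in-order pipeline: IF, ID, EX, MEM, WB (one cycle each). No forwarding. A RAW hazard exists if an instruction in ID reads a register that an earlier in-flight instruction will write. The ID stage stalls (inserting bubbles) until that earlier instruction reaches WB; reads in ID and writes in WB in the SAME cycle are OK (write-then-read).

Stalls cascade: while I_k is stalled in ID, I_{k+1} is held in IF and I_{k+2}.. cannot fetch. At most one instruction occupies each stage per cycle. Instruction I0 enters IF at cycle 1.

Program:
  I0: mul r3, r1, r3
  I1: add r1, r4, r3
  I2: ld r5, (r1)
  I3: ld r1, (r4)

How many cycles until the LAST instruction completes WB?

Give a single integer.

I0 mul r3 <- r1,r3: IF@1 ID@2 stall=0 (-) EX@3 MEM@4 WB@5
I1 add r1 <- r4,r3: IF@2 ID@3 stall=2 (RAW on I0.r3 (WB@5)) EX@6 MEM@7 WB@8
I2 ld r5 <- r1: IF@3 ID@6 stall=2 (RAW on I1.r1 (WB@8)) EX@9 MEM@10 WB@11
I3 ld r1 <- r4: IF@6 ID@9 stall=0 (-) EX@10 MEM@11 WB@12

Answer: 12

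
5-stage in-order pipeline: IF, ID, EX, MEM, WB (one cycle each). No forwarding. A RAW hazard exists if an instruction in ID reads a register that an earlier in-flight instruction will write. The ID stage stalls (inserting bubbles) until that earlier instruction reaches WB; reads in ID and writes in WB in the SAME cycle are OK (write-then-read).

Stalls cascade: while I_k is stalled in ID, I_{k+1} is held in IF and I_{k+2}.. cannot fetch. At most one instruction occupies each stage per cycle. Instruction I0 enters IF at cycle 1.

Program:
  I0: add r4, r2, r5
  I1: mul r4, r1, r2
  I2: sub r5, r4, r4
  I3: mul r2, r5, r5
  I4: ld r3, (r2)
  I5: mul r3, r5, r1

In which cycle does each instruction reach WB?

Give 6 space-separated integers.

Answer: 5 6 9 12 15 16

Derivation:
I0 add r4 <- r2,r5: IF@1 ID@2 stall=0 (-) EX@3 MEM@4 WB@5
I1 mul r4 <- r1,r2: IF@2 ID@3 stall=0 (-) EX@4 MEM@5 WB@6
I2 sub r5 <- r4,r4: IF@3 ID@4 stall=2 (RAW on I1.r4 (WB@6)) EX@7 MEM@8 WB@9
I3 mul r2 <- r5,r5: IF@4 ID@7 stall=2 (RAW on I2.r5 (WB@9)) EX@10 MEM@11 WB@12
I4 ld r3 <- r2: IF@7 ID@10 stall=2 (RAW on I3.r2 (WB@12)) EX@13 MEM@14 WB@15
I5 mul r3 <- r5,r1: IF@10 ID@13 stall=0 (-) EX@14 MEM@15 WB@16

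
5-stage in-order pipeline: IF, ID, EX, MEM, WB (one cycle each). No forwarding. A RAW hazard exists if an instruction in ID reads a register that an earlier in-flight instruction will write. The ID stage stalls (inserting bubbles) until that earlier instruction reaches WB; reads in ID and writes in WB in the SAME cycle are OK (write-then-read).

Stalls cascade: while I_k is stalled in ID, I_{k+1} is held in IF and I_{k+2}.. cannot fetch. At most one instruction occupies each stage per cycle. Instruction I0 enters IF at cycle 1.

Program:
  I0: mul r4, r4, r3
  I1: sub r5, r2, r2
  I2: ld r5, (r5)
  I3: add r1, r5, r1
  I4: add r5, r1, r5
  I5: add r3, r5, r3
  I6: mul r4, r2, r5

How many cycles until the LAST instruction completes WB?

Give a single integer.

I0 mul r4 <- r4,r3: IF@1 ID@2 stall=0 (-) EX@3 MEM@4 WB@5
I1 sub r5 <- r2,r2: IF@2 ID@3 stall=0 (-) EX@4 MEM@5 WB@6
I2 ld r5 <- r5: IF@3 ID@4 stall=2 (RAW on I1.r5 (WB@6)) EX@7 MEM@8 WB@9
I3 add r1 <- r5,r1: IF@4 ID@7 stall=2 (RAW on I2.r5 (WB@9)) EX@10 MEM@11 WB@12
I4 add r5 <- r1,r5: IF@7 ID@10 stall=2 (RAW on I3.r1 (WB@12)) EX@13 MEM@14 WB@15
I5 add r3 <- r5,r3: IF@10 ID@13 stall=2 (RAW on I4.r5 (WB@15)) EX@16 MEM@17 WB@18
I6 mul r4 <- r2,r5: IF@13 ID@16 stall=0 (-) EX@17 MEM@18 WB@19

Answer: 19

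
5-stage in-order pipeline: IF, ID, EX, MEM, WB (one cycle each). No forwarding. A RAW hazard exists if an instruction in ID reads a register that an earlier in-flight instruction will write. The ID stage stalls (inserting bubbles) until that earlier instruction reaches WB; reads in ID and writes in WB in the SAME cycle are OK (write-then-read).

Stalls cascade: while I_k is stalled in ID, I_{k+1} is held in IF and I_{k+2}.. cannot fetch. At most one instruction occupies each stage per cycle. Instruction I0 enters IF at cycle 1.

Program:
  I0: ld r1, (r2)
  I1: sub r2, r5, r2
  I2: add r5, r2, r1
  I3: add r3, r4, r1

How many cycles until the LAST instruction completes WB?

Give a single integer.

I0 ld r1 <- r2: IF@1 ID@2 stall=0 (-) EX@3 MEM@4 WB@5
I1 sub r2 <- r5,r2: IF@2 ID@3 stall=0 (-) EX@4 MEM@5 WB@6
I2 add r5 <- r2,r1: IF@3 ID@4 stall=2 (RAW on I1.r2 (WB@6)) EX@7 MEM@8 WB@9
I3 add r3 <- r4,r1: IF@4 ID@7 stall=0 (-) EX@8 MEM@9 WB@10

Answer: 10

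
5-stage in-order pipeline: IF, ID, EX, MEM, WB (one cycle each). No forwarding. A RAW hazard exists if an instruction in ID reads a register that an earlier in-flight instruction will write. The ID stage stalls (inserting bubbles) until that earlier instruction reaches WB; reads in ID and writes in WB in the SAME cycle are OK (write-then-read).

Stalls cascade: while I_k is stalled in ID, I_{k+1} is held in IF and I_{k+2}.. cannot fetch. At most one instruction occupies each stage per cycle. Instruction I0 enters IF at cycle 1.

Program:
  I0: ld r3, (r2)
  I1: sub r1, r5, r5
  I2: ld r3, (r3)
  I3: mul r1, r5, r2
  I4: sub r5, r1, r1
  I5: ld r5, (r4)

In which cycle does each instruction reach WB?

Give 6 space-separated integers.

Answer: 5 6 8 9 12 13

Derivation:
I0 ld r3 <- r2: IF@1 ID@2 stall=0 (-) EX@3 MEM@4 WB@5
I1 sub r1 <- r5,r5: IF@2 ID@3 stall=0 (-) EX@4 MEM@5 WB@6
I2 ld r3 <- r3: IF@3 ID@4 stall=1 (RAW on I0.r3 (WB@5)) EX@6 MEM@7 WB@8
I3 mul r1 <- r5,r2: IF@4 ID@6 stall=0 (-) EX@7 MEM@8 WB@9
I4 sub r5 <- r1,r1: IF@6 ID@7 stall=2 (RAW on I3.r1 (WB@9)) EX@10 MEM@11 WB@12
I5 ld r5 <- r4: IF@7 ID@10 stall=0 (-) EX@11 MEM@12 WB@13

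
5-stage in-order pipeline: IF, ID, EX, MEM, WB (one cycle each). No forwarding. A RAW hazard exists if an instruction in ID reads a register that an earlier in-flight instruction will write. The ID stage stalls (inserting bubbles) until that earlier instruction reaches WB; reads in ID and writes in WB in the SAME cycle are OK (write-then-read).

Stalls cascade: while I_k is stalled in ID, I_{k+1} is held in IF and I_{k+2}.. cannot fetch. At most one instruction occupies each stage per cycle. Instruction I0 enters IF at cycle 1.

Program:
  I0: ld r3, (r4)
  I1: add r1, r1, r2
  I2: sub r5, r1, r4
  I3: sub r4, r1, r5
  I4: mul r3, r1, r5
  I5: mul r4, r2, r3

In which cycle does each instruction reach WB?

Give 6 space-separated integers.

Answer: 5 6 9 12 13 16

Derivation:
I0 ld r3 <- r4: IF@1 ID@2 stall=0 (-) EX@3 MEM@4 WB@5
I1 add r1 <- r1,r2: IF@2 ID@3 stall=0 (-) EX@4 MEM@5 WB@6
I2 sub r5 <- r1,r4: IF@3 ID@4 stall=2 (RAW on I1.r1 (WB@6)) EX@7 MEM@8 WB@9
I3 sub r4 <- r1,r5: IF@4 ID@7 stall=2 (RAW on I2.r5 (WB@9)) EX@10 MEM@11 WB@12
I4 mul r3 <- r1,r5: IF@7 ID@10 stall=0 (-) EX@11 MEM@12 WB@13
I5 mul r4 <- r2,r3: IF@10 ID@11 stall=2 (RAW on I4.r3 (WB@13)) EX@14 MEM@15 WB@16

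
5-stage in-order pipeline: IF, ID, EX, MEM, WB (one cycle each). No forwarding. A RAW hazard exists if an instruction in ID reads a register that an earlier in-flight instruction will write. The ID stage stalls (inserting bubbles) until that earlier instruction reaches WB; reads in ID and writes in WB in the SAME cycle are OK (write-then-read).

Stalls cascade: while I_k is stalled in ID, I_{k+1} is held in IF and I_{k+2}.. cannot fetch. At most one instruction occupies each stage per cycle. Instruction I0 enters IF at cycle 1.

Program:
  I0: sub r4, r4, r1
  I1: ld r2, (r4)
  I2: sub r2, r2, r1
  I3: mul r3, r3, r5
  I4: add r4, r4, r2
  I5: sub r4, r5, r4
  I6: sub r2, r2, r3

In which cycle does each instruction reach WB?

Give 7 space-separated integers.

Answer: 5 8 11 12 14 17 18

Derivation:
I0 sub r4 <- r4,r1: IF@1 ID@2 stall=0 (-) EX@3 MEM@4 WB@5
I1 ld r2 <- r4: IF@2 ID@3 stall=2 (RAW on I0.r4 (WB@5)) EX@6 MEM@7 WB@8
I2 sub r2 <- r2,r1: IF@3 ID@6 stall=2 (RAW on I1.r2 (WB@8)) EX@9 MEM@10 WB@11
I3 mul r3 <- r3,r5: IF@6 ID@9 stall=0 (-) EX@10 MEM@11 WB@12
I4 add r4 <- r4,r2: IF@9 ID@10 stall=1 (RAW on I2.r2 (WB@11)) EX@12 MEM@13 WB@14
I5 sub r4 <- r5,r4: IF@10 ID@12 stall=2 (RAW on I4.r4 (WB@14)) EX@15 MEM@16 WB@17
I6 sub r2 <- r2,r3: IF@12 ID@15 stall=0 (-) EX@16 MEM@17 WB@18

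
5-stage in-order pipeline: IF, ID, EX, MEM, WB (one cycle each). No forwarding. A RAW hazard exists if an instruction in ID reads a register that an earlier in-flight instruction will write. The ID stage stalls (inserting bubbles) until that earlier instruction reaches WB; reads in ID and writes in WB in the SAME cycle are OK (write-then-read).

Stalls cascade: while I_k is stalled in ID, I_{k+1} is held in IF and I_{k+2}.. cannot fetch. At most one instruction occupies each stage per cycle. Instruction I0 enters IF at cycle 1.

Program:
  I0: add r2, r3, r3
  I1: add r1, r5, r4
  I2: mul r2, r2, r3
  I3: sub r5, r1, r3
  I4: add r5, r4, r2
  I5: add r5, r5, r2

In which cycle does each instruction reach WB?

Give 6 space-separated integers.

Answer: 5 6 8 9 11 14

Derivation:
I0 add r2 <- r3,r3: IF@1 ID@2 stall=0 (-) EX@3 MEM@4 WB@5
I1 add r1 <- r5,r4: IF@2 ID@3 stall=0 (-) EX@4 MEM@5 WB@6
I2 mul r2 <- r2,r3: IF@3 ID@4 stall=1 (RAW on I0.r2 (WB@5)) EX@6 MEM@7 WB@8
I3 sub r5 <- r1,r3: IF@4 ID@6 stall=0 (-) EX@7 MEM@8 WB@9
I4 add r5 <- r4,r2: IF@6 ID@7 stall=1 (RAW on I2.r2 (WB@8)) EX@9 MEM@10 WB@11
I5 add r5 <- r5,r2: IF@7 ID@9 stall=2 (RAW on I4.r5 (WB@11)) EX@12 MEM@13 WB@14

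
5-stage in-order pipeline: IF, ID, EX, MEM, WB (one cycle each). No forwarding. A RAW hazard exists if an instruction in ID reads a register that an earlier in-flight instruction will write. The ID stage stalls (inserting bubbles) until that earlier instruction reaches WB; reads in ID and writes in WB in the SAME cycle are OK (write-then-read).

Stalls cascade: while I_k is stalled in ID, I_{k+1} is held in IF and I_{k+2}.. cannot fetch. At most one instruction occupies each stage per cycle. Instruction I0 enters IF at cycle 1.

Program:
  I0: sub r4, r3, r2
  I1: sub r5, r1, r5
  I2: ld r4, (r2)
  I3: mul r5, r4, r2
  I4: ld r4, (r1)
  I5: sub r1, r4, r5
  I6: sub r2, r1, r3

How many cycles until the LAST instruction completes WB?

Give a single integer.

I0 sub r4 <- r3,r2: IF@1 ID@2 stall=0 (-) EX@3 MEM@4 WB@5
I1 sub r5 <- r1,r5: IF@2 ID@3 stall=0 (-) EX@4 MEM@5 WB@6
I2 ld r4 <- r2: IF@3 ID@4 stall=0 (-) EX@5 MEM@6 WB@7
I3 mul r5 <- r4,r2: IF@4 ID@5 stall=2 (RAW on I2.r4 (WB@7)) EX@8 MEM@9 WB@10
I4 ld r4 <- r1: IF@5 ID@8 stall=0 (-) EX@9 MEM@10 WB@11
I5 sub r1 <- r4,r5: IF@8 ID@9 stall=2 (RAW on I4.r4 (WB@11)) EX@12 MEM@13 WB@14
I6 sub r2 <- r1,r3: IF@9 ID@12 stall=2 (RAW on I5.r1 (WB@14)) EX@15 MEM@16 WB@17

Answer: 17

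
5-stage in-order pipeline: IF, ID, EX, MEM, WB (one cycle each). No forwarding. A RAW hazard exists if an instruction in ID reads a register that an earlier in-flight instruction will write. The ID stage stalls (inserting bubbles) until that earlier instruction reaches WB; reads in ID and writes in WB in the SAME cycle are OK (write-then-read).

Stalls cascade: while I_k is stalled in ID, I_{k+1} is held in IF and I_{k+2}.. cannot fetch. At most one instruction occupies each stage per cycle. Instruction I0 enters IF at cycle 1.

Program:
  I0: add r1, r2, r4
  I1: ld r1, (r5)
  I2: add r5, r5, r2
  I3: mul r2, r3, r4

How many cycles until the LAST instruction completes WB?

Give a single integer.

I0 add r1 <- r2,r4: IF@1 ID@2 stall=0 (-) EX@3 MEM@4 WB@5
I1 ld r1 <- r5: IF@2 ID@3 stall=0 (-) EX@4 MEM@5 WB@6
I2 add r5 <- r5,r2: IF@3 ID@4 stall=0 (-) EX@5 MEM@6 WB@7
I3 mul r2 <- r3,r4: IF@4 ID@5 stall=0 (-) EX@6 MEM@7 WB@8

Answer: 8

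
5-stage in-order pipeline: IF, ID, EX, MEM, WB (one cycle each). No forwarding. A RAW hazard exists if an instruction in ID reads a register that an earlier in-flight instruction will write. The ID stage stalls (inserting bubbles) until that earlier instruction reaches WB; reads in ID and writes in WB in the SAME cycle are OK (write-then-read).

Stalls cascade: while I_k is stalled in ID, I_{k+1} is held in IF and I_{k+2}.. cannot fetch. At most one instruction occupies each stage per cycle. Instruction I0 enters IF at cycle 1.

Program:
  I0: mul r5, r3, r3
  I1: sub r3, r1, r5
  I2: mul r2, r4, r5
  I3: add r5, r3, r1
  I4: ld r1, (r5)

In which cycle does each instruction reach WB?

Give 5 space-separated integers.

I0 mul r5 <- r3,r3: IF@1 ID@2 stall=0 (-) EX@3 MEM@4 WB@5
I1 sub r3 <- r1,r5: IF@2 ID@3 stall=2 (RAW on I0.r5 (WB@5)) EX@6 MEM@7 WB@8
I2 mul r2 <- r4,r5: IF@3 ID@6 stall=0 (-) EX@7 MEM@8 WB@9
I3 add r5 <- r3,r1: IF@6 ID@7 stall=1 (RAW on I1.r3 (WB@8)) EX@9 MEM@10 WB@11
I4 ld r1 <- r5: IF@7 ID@9 stall=2 (RAW on I3.r5 (WB@11)) EX@12 MEM@13 WB@14

Answer: 5 8 9 11 14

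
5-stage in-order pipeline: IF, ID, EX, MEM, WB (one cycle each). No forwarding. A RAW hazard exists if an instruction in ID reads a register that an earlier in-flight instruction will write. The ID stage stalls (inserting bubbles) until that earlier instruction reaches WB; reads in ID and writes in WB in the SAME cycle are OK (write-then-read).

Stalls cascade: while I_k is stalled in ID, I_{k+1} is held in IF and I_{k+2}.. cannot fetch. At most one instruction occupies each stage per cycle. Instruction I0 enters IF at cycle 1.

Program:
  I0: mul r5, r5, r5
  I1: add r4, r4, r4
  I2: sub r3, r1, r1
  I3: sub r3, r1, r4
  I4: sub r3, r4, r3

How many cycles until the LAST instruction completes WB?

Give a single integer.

Answer: 12

Derivation:
I0 mul r5 <- r5,r5: IF@1 ID@2 stall=0 (-) EX@3 MEM@4 WB@5
I1 add r4 <- r4,r4: IF@2 ID@3 stall=0 (-) EX@4 MEM@5 WB@6
I2 sub r3 <- r1,r1: IF@3 ID@4 stall=0 (-) EX@5 MEM@6 WB@7
I3 sub r3 <- r1,r4: IF@4 ID@5 stall=1 (RAW on I1.r4 (WB@6)) EX@7 MEM@8 WB@9
I4 sub r3 <- r4,r3: IF@5 ID@7 stall=2 (RAW on I3.r3 (WB@9)) EX@10 MEM@11 WB@12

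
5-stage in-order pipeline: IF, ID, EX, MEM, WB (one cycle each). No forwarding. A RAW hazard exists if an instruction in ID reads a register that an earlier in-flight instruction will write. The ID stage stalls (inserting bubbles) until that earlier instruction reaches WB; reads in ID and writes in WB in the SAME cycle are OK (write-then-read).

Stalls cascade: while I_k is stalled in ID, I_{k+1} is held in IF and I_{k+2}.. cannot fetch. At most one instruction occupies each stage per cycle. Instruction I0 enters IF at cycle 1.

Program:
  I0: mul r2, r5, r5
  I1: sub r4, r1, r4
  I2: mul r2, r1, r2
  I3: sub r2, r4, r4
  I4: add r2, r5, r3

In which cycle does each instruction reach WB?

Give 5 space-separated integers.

I0 mul r2 <- r5,r5: IF@1 ID@2 stall=0 (-) EX@3 MEM@4 WB@5
I1 sub r4 <- r1,r4: IF@2 ID@3 stall=0 (-) EX@4 MEM@5 WB@6
I2 mul r2 <- r1,r2: IF@3 ID@4 stall=1 (RAW on I0.r2 (WB@5)) EX@6 MEM@7 WB@8
I3 sub r2 <- r4,r4: IF@4 ID@6 stall=0 (-) EX@7 MEM@8 WB@9
I4 add r2 <- r5,r3: IF@6 ID@7 stall=0 (-) EX@8 MEM@9 WB@10

Answer: 5 6 8 9 10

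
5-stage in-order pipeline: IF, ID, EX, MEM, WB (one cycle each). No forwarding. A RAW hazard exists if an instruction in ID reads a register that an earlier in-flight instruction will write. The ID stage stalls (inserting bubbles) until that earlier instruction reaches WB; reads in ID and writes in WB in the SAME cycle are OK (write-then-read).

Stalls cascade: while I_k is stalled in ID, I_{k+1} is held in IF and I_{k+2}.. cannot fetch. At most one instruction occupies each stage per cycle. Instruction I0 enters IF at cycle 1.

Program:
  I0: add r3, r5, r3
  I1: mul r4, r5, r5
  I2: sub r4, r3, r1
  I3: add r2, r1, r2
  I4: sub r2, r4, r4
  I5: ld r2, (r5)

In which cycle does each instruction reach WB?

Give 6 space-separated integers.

I0 add r3 <- r5,r3: IF@1 ID@2 stall=0 (-) EX@3 MEM@4 WB@5
I1 mul r4 <- r5,r5: IF@2 ID@3 stall=0 (-) EX@4 MEM@5 WB@6
I2 sub r4 <- r3,r1: IF@3 ID@4 stall=1 (RAW on I0.r3 (WB@5)) EX@6 MEM@7 WB@8
I3 add r2 <- r1,r2: IF@4 ID@6 stall=0 (-) EX@7 MEM@8 WB@9
I4 sub r2 <- r4,r4: IF@6 ID@7 stall=1 (RAW on I2.r4 (WB@8)) EX@9 MEM@10 WB@11
I5 ld r2 <- r5: IF@7 ID@9 stall=0 (-) EX@10 MEM@11 WB@12

Answer: 5 6 8 9 11 12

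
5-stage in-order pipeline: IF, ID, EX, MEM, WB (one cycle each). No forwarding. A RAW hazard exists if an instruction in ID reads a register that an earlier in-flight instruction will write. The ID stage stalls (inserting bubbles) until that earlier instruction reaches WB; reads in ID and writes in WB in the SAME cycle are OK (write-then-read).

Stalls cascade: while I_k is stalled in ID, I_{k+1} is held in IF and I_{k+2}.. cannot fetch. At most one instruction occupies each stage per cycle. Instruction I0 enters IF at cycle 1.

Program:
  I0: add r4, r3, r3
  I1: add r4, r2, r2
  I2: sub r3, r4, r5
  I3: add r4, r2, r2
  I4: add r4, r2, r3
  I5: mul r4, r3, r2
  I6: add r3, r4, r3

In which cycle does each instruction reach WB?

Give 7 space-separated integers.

Answer: 5 6 9 10 12 13 16

Derivation:
I0 add r4 <- r3,r3: IF@1 ID@2 stall=0 (-) EX@3 MEM@4 WB@5
I1 add r4 <- r2,r2: IF@2 ID@3 stall=0 (-) EX@4 MEM@5 WB@6
I2 sub r3 <- r4,r5: IF@3 ID@4 stall=2 (RAW on I1.r4 (WB@6)) EX@7 MEM@8 WB@9
I3 add r4 <- r2,r2: IF@4 ID@7 stall=0 (-) EX@8 MEM@9 WB@10
I4 add r4 <- r2,r3: IF@7 ID@8 stall=1 (RAW on I2.r3 (WB@9)) EX@10 MEM@11 WB@12
I5 mul r4 <- r3,r2: IF@8 ID@10 stall=0 (-) EX@11 MEM@12 WB@13
I6 add r3 <- r4,r3: IF@10 ID@11 stall=2 (RAW on I5.r4 (WB@13)) EX@14 MEM@15 WB@16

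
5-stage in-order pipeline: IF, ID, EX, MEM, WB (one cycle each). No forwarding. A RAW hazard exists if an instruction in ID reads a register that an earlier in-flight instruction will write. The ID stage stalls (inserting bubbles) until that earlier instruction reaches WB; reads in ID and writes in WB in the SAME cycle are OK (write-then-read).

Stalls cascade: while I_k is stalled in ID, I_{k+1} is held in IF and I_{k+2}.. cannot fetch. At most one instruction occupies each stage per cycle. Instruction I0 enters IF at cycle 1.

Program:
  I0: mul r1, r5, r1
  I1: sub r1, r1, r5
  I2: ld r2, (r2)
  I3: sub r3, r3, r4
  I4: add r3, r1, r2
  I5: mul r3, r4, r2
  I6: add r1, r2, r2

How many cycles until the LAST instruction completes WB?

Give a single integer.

I0 mul r1 <- r5,r1: IF@1 ID@2 stall=0 (-) EX@3 MEM@4 WB@5
I1 sub r1 <- r1,r5: IF@2 ID@3 stall=2 (RAW on I0.r1 (WB@5)) EX@6 MEM@7 WB@8
I2 ld r2 <- r2: IF@3 ID@6 stall=0 (-) EX@7 MEM@8 WB@9
I3 sub r3 <- r3,r4: IF@6 ID@7 stall=0 (-) EX@8 MEM@9 WB@10
I4 add r3 <- r1,r2: IF@7 ID@8 stall=1 (RAW on I2.r2 (WB@9)) EX@10 MEM@11 WB@12
I5 mul r3 <- r4,r2: IF@8 ID@10 stall=0 (-) EX@11 MEM@12 WB@13
I6 add r1 <- r2,r2: IF@10 ID@11 stall=0 (-) EX@12 MEM@13 WB@14

Answer: 14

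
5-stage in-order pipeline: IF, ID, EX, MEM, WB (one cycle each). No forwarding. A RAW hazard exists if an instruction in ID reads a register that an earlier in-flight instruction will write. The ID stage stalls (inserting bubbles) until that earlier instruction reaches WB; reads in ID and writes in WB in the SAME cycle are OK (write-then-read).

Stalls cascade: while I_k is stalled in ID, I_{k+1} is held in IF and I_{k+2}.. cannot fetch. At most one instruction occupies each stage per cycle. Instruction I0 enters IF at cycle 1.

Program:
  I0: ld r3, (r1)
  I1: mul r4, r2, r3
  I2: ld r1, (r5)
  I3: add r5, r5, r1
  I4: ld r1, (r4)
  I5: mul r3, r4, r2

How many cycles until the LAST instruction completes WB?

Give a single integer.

I0 ld r3 <- r1: IF@1 ID@2 stall=0 (-) EX@3 MEM@4 WB@5
I1 mul r4 <- r2,r3: IF@2 ID@3 stall=2 (RAW on I0.r3 (WB@5)) EX@6 MEM@7 WB@8
I2 ld r1 <- r5: IF@3 ID@6 stall=0 (-) EX@7 MEM@8 WB@9
I3 add r5 <- r5,r1: IF@6 ID@7 stall=2 (RAW on I2.r1 (WB@9)) EX@10 MEM@11 WB@12
I4 ld r1 <- r4: IF@7 ID@10 stall=0 (-) EX@11 MEM@12 WB@13
I5 mul r3 <- r4,r2: IF@10 ID@11 stall=0 (-) EX@12 MEM@13 WB@14

Answer: 14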